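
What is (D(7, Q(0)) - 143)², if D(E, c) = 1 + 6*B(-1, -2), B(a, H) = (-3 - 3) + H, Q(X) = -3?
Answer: 36100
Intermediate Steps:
B(a, H) = -6 + H
D(E, c) = -47 (D(E, c) = 1 + 6*(-6 - 2) = 1 + 6*(-8) = 1 - 48 = -47)
(D(7, Q(0)) - 143)² = (-47 - 143)² = (-190)² = 36100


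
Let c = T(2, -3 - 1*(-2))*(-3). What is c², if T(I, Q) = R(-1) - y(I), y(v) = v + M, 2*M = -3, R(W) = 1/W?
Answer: 81/4 ≈ 20.250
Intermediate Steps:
R(W) = 1/W
M = -3/2 (M = (½)*(-3) = -3/2 ≈ -1.5000)
y(v) = -3/2 + v (y(v) = v - 3/2 = -3/2 + v)
T(I, Q) = ½ - I (T(I, Q) = 1/(-1) - (-3/2 + I) = -1 + (3/2 - I) = ½ - I)
c = 9/2 (c = (½ - 1*2)*(-3) = (½ - 2)*(-3) = -3/2*(-3) = 9/2 ≈ 4.5000)
c² = (9/2)² = 81/4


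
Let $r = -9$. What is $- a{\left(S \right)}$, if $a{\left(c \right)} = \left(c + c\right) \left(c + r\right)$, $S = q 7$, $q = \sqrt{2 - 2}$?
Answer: $0$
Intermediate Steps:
$q = 0$ ($q = \sqrt{0} = 0$)
$S = 0$ ($S = 0 \cdot 7 = 0$)
$a{\left(c \right)} = 2 c \left(-9 + c\right)$ ($a{\left(c \right)} = \left(c + c\right) \left(c - 9\right) = 2 c \left(-9 + c\right)$)
$- a{\left(S \right)} = - 2 \cdot 0 \left(-9 + 0\right) = - 2 \cdot 0 \left(-9\right) = \left(-1\right) 0 = 0$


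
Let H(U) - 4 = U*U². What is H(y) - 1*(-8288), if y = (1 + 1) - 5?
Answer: 8265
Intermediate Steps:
y = -3 (y = 2 - 5 = -3)
H(U) = 4 + U³ (H(U) = 4 + U*U² = 4 + U³)
H(y) - 1*(-8288) = (4 + (-3)³) - 1*(-8288) = (4 - 27) + 8288 = -23 + 8288 = 8265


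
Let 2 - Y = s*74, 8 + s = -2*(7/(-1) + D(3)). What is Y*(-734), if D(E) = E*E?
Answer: -653260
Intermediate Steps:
D(E) = E**2
s = -12 (s = -8 - 2*(7/(-1) + 3**2) = -8 - 2*(7*(-1) + 9) = -8 - 2*(-7 + 9) = -8 - 2*2 = -8 - 4 = -12)
Y = 890 (Y = 2 - (-12)*74 = 2 - 1*(-888) = 2 + 888 = 890)
Y*(-734) = 890*(-734) = -653260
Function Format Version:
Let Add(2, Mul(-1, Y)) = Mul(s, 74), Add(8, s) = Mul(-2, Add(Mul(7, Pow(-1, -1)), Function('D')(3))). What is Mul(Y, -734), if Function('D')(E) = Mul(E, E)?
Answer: -653260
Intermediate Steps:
Function('D')(E) = Pow(E, 2)
s = -12 (s = Add(-8, Mul(-2, Add(Mul(7, Pow(-1, -1)), Pow(3, 2)))) = Add(-8, Mul(-2, Add(Mul(7, -1), 9))) = Add(-8, Mul(-2, Add(-7, 9))) = Add(-8, Mul(-2, 2)) = Add(-8, -4) = -12)
Y = 890 (Y = Add(2, Mul(-1, Mul(-12, 74))) = Add(2, Mul(-1, -888)) = Add(2, 888) = 890)
Mul(Y, -734) = Mul(890, -734) = -653260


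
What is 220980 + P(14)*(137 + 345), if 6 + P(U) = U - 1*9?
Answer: 220498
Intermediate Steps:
P(U) = -15 + U (P(U) = -6 + (U - 1*9) = -6 + (U - 9) = -6 + (-9 + U) = -15 + U)
220980 + P(14)*(137 + 345) = 220980 + (-15 + 14)*(137 + 345) = 220980 - 1*482 = 220980 - 482 = 220498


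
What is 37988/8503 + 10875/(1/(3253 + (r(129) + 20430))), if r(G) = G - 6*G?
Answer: 2130326777738/8503 ≈ 2.5054e+8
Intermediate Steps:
r(G) = -5*G
37988/8503 + 10875/(1/(3253 + (r(129) + 20430))) = 37988/8503 + 10875/(1/(3253 + (-5*129 + 20430))) = 37988*(1/8503) + 10875/(1/(3253 + (-645 + 20430))) = 37988/8503 + 10875/(1/(3253 + 19785)) = 37988/8503 + 10875/(1/23038) = 37988/8503 + 10875*23038 = 37988/8503 + 250538250 = 2130326777738/8503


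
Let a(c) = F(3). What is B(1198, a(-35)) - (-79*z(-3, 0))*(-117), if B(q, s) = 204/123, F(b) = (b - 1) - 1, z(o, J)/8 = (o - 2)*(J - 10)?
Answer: -151585132/41 ≈ -3.6972e+6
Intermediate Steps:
z(o, J) = 8*(-10 + J)*(-2 + o) (z(o, J) = 8*((o - 2)*(J - 10)) = 8*((-2 + o)*(-10 + J)) = 8*((-10 + J)*(-2 + o)) = 8*(-10 + J)*(-2 + o))
F(b) = -2 + b (F(b) = (-1 + b) - 1 = -2 + b)
a(c) = 1 (a(c) = -2 + 3 = 1)
B(q, s) = 68/41 (B(q, s) = 204*(1/123) = 68/41)
B(1198, a(-35)) - (-79*z(-3, 0))*(-117) = 68/41 - (-79*(160 - 80*(-3) - 16*0 + 8*0*(-3)))*(-117) = 68/41 - (-79*(160 + 240 + 0 + 0))*(-117) = 68/41 - (-79*400)*(-117) = 68/41 - (-31600)*(-117) = 68/41 - 1*3697200 = 68/41 - 3697200 = -151585132/41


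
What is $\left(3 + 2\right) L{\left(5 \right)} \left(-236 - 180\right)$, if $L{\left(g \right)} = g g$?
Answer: $-52000$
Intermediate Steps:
$L{\left(g \right)} = g^{2}$
$\left(3 + 2\right) L{\left(5 \right)} \left(-236 - 180\right) = \left(3 + 2\right) 5^{2} \left(-236 - 180\right) = 5 \cdot 25 \left(-416\right) = 125 \left(-416\right) = -52000$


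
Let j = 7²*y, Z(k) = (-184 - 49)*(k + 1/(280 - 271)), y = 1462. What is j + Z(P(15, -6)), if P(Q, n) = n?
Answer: 657091/9 ≈ 73010.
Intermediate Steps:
Z(k) = -233/9 - 233*k (Z(k) = -233*(k + 1/9) = -233*(k + ⅑) = -233*(⅑ + k) = -233/9 - 233*k)
j = 71638 (j = 7²*1462 = 49*1462 = 71638)
j + Z(P(15, -6)) = 71638 + (-233/9 - 233*(-6)) = 71638 + (-233/9 + 1398) = 71638 + 12349/9 = 657091/9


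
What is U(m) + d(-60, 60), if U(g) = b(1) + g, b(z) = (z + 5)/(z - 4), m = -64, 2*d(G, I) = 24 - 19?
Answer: -127/2 ≈ -63.500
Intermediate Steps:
d(G, I) = 5/2 (d(G, I) = (24 - 19)/2 = (1/2)*5 = 5/2)
b(z) = (5 + z)/(-4 + z)
U(g) = -2 + g (U(g) = (5 + 1)/(-4 + 1) + g = 6/(-3) + g = -1/3*6 + g = -2 + g)
U(m) + d(-60, 60) = (-2 - 64) + 5/2 = -66 + 5/2 = -127/2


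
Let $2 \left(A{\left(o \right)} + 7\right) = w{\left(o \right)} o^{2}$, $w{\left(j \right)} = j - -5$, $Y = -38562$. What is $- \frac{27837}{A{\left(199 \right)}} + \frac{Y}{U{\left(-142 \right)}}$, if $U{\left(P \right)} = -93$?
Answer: $\frac{51920234983}{125218145} \approx 414.64$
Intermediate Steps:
$w{\left(j \right)} = 5 + j$ ($w{\left(j \right)} = j + 5 = 5 + j$)
$A{\left(o \right)} = -7 + \frac{o^{2} \left(5 + o\right)}{2}$ ($A{\left(o \right)} = -7 + \frac{\left(5 + o\right) o^{2}}{2} = -7 + \frac{o^{2} \left(5 + o\right)}{2}$)
$- \frac{27837}{A{\left(199 \right)}} + \frac{Y}{U{\left(-142 \right)}} = - \frac{27837}{-7 + \frac{199^{2} \left(5 + 199\right)}{2}} - \frac{38562}{-93} = - \frac{27837}{-7 + \frac{1}{2} \cdot 39601 \cdot 204} - - \frac{12854}{31} = - \frac{27837}{-7 + 4039302} + \frac{12854}{31} = - \frac{27837}{4039295} + \frac{12854}{31} = \frac{51920234983}{125218145}$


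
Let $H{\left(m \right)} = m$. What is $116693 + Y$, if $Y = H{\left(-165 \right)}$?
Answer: $116528$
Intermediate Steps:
$Y = -165$
$116693 + Y = 116693 - 165 = 116528$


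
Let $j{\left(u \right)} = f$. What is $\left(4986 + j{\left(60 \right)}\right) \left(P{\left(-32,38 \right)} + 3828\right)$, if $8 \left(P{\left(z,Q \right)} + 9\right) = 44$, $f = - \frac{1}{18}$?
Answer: $\frac{686474803}{36} \approx 1.9069 \cdot 10^{7}$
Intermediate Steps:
$f = - \frac{1}{18}$ ($f = \left(-1\right) \frac{1}{18} = - \frac{1}{18} \approx -0.055556$)
$j{\left(u \right)} = - \frac{1}{18}$
$P{\left(z,Q \right)} = - \frac{7}{2}$ ($P{\left(z,Q \right)} = -9 + \frac{1}{8} \cdot 44 = -9 + \frac{11}{2} = - \frac{7}{2}$)
$\left(4986 + j{\left(60 \right)}\right) \left(P{\left(-32,38 \right)} + 3828\right) = \left(4986 - \frac{1}{18}\right) \left(- \frac{7}{2} + 3828\right) = \frac{89747}{18} \cdot \frac{7649}{2} = \frac{686474803}{36}$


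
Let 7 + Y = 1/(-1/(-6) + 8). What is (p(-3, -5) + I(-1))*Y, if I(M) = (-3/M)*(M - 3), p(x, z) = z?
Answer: 5729/49 ≈ 116.92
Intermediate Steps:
I(M) = -3*(-3 + M)/M (I(M) = (-3/M)*(-3 + M) = -3*(-3 + M)/M)
Y = -337/49 (Y = -7 + 1/(-1/(-6) + 8) = -7 + 1/(-1*(-⅙) + 8) = -7 + 1/(⅙ + 8) = -7 + 1/(49/6) = -7 + 6/49 = -337/49 ≈ -6.8775)
(p(-3, -5) + I(-1))*Y = (-5 + (-3 + 9/(-1)))*(-337/49) = (-5 + (-3 + 9*(-1)))*(-337/49) = (-5 + (-3 - 9))*(-337/49) = (-5 - 12)*(-337/49) = -17*(-337/49) = 5729/49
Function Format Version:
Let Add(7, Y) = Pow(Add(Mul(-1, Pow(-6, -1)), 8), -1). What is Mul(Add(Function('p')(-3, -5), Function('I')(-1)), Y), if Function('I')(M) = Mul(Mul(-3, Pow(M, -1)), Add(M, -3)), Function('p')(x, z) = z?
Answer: Rational(5729, 49) ≈ 116.92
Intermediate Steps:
Function('I')(M) = Mul(-3, Pow(M, -1), Add(-3, M)) (Function('I')(M) = Mul(Mul(-3, Pow(M, -1)), Add(-3, M)) = Mul(-3, Pow(M, -1), Add(-3, M)))
Y = Rational(-337, 49) (Y = Add(-7, Pow(Add(Mul(-1, Pow(-6, -1)), 8), -1)) = Add(-7, Pow(Add(Mul(-1, Rational(-1, 6)), 8), -1)) = Add(-7, Pow(Add(Rational(1, 6), 8), -1)) = Add(-7, Pow(Rational(49, 6), -1)) = Add(-7, Rational(6, 49)) = Rational(-337, 49) ≈ -6.8775)
Mul(Add(Function('p')(-3, -5), Function('I')(-1)), Y) = Mul(Add(-5, Add(-3, Mul(9, Pow(-1, -1)))), Rational(-337, 49)) = Mul(Add(-5, Add(-3, Mul(9, -1))), Rational(-337, 49)) = Mul(Add(-5, Add(-3, -9)), Rational(-337, 49)) = Mul(Add(-5, -12), Rational(-337, 49)) = Mul(-17, Rational(-337, 49)) = Rational(5729, 49)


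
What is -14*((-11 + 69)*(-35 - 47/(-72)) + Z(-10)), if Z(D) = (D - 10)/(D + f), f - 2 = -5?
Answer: 6521207/234 ≈ 27868.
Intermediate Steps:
f = -3 (f = 2 - 5 = -3)
Z(D) = (-10 + D)/(-3 + D) (Z(D) = (D - 10)/(D - 3) = (-10 + D)/(-3 + D))
-14*((-11 + 69)*(-35 - 47/(-72)) + Z(-10)) = -14*((-11 + 69)*(-35 - 47/(-72)) + (-10 - 10)/(-3 - 10)) = -14*(58*(-35 - 47*(-1/72)) - 20/(-13)) = -14*(58*(-35 + 47/72) - 1/13*(-20)) = -14*(58*(-2473/72) + 20/13) = -14*(-71717/36 + 20/13) = -14*(-931601/468) = 6521207/234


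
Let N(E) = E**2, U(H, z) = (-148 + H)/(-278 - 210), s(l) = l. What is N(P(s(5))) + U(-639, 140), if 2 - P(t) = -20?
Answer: 236979/488 ≈ 485.61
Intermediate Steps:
P(t) = 22 (P(t) = 2 - 1*(-20) = 2 + 20 = 22)
U(H, z) = 37/122 - H/488 (U(H, z) = (-148 + H)/(-488) = (-148 + H)*(-1/488) = 37/122 - H/488)
N(P(s(5))) + U(-639, 140) = 22**2 + (37/122 - 1/488*(-639)) = 484 + (37/122 + 639/488) = 484 + 787/488 = 236979/488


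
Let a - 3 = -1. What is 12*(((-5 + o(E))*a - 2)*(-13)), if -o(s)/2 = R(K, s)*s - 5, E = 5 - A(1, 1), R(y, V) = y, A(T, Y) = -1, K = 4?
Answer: 13728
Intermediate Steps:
a = 2 (a = 3 - 1 = 2)
E = 6 (E = 5 - 1*(-1) = 5 + 1 = 6)
o(s) = 10 - 8*s (o(s) = -2*(4*s - 5) = -2*(-5 + 4*s) = 10 - 8*s)
12*(((-5 + o(E))*a - 2)*(-13)) = 12*(((-5 + (10 - 8*6))*2 - 2)*(-13)) = 12*(((-5 + (10 - 48))*2 - 2)*(-13)) = 12*(((-5 - 38)*2 - 2)*(-13)) = 12*((-43*2 - 2)*(-13)) = 12*((-86 - 2)*(-13)) = 12*(-88*(-13)) = 12*1144 = 13728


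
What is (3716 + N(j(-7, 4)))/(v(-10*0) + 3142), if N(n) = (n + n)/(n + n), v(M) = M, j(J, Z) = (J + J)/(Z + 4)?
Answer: 3717/3142 ≈ 1.1830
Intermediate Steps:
j(J, Z) = 2*J/(4 + Z) (j(J, Z) = (2*J)/(4 + Z) = 2*J/(4 + Z))
N(n) = 1 (N(n) = (2*n)/((2*n)) = (2*n)*(1/(2*n)) = 1)
(3716 + N(j(-7, 4)))/(v(-10*0) + 3142) = (3716 + 1)/(-10*0 + 3142) = 3717/(0 + 3142) = 3717/3142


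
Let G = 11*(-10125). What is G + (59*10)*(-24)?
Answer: -125535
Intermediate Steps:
G = -111375
G + (59*10)*(-24) = -111375 + (59*10)*(-24) = -111375 + 590*(-24) = -111375 - 14160 = -125535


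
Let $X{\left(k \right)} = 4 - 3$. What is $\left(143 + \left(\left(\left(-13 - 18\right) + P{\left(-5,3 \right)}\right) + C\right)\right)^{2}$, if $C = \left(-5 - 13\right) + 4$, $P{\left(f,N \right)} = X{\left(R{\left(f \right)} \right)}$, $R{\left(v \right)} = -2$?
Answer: $9801$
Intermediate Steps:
$X{\left(k \right)} = 1$ ($X{\left(k \right)} = 4 - 3 = 1$)
$P{\left(f,N \right)} = 1$
$C = -14$ ($C = \left(-5 - 13\right) + 4 = -18 + 4 = -14$)
$\left(143 + \left(\left(\left(-13 - 18\right) + P{\left(-5,3 \right)}\right) + C\right)\right)^{2} = \left(143 + \left(\left(\left(-13 - 18\right) + 1\right) - 14\right)\right)^{2} = \left(143 + \left(\left(-31 + 1\right) - 14\right)\right)^{2} = \left(143 - 44\right)^{2} = 99^{2} = 9801$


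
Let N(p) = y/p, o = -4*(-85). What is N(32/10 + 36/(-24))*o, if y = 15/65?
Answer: 600/13 ≈ 46.154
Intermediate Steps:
y = 3/13 (y = 15*(1/65) = 3/13 ≈ 0.23077)
o = 340
N(p) = 3/(13*p)
N(32/10 + 36/(-24))*o = (3/(13*(32/10 + 36/(-24))))*340 = (3/(13*(32*(⅒) + 36*(-1/24))))*340 = (3/(13*(16/5 - 3/2)))*340 = (3/(13*(17/10)))*340 = ((3/13)*(10/17))*340 = (30/221)*340 = 600/13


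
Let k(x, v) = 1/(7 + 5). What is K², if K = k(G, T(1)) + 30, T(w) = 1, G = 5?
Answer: 130321/144 ≈ 905.01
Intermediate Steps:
k(x, v) = 1/12
K = 361/12 (K = 1/12 + 30 = 361/12 ≈ 30.083)
K² = (361/12)² = 130321/144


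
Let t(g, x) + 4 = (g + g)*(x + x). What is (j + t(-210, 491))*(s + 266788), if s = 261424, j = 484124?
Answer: 37862236160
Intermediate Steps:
t(g, x) = -4 + 4*g*x (t(g, x) = -4 + (g + g)*(x + x) = -4 + (2*g)*(2*x) = -4 + 4*g*x)
(j + t(-210, 491))*(s + 266788) = (484124 + (-4 + 4*(-210)*491))*(261424 + 266788) = (484124 + (-4 - 412440))*528212 = (484124 - 412444)*528212 = 71680*528212 = 37862236160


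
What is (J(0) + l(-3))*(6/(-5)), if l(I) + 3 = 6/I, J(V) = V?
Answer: 6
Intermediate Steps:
l(I) = -3 + 6/I
(J(0) + l(-3))*(6/(-5)) = (0 + (-3 + 6/(-3)))*(6/(-5)) = (0 + (-3 + 6*(-1/3)))*(6*(-1/5)) = (0 + (-3 - 2))*(-6/5) = (0 - 5)*(-6/5) = -5*(-6/5) = 6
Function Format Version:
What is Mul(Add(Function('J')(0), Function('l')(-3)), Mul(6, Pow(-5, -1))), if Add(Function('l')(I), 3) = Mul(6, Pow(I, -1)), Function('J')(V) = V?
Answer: 6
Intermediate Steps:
Function('l')(I) = Add(-3, Mul(6, Pow(I, -1)))
Mul(Add(Function('J')(0), Function('l')(-3)), Mul(6, Pow(-5, -1))) = Mul(Add(0, Add(-3, Mul(6, Pow(-3, -1)))), Mul(6, Pow(-5, -1))) = Mul(Add(0, Add(-3, Mul(6, Rational(-1, 3)))), Mul(6, Rational(-1, 5))) = Mul(Add(0, Add(-3, -2)), Rational(-6, 5)) = Mul(Add(0, -5), Rational(-6, 5)) = Mul(-5, Rational(-6, 5)) = 6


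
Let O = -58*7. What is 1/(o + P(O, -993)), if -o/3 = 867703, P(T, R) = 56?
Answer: -1/2603053 ≈ -3.8416e-7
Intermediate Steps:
O = -406
o = -2603109 (o = -3*867703 = -2603109)
1/(o + P(O, -993)) = 1/(-2603109 + 56) = 1/(-2603053) = -1/2603053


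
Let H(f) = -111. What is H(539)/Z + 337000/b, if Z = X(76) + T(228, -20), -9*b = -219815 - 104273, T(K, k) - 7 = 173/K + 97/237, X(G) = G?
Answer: 164590610241/20472031295 ≈ 8.0398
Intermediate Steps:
T(K, k) = 1756/237 + 173/K (T(K, k) = 7 + (173/K + 97/237) = 7 + (97/237 + 173/K) = 1756/237 + 173/K)
b = 324088/9 (b = -(-219815 - 104273)/9 = -⅑*(-324088) = 324088/9 ≈ 36010.)
Z = 505345/6004 (Z = 76 + (1756/237 + 173/228) = 76 + 49041/6004 = 505345/6004 ≈ 84.168)
H(539)/Z + 337000/b = -111/505345/6004 + 337000/(324088/9) = -111*6004/505345 + 337000*(9/324088) = -666444/505345 + 379125/40511 = 164590610241/20472031295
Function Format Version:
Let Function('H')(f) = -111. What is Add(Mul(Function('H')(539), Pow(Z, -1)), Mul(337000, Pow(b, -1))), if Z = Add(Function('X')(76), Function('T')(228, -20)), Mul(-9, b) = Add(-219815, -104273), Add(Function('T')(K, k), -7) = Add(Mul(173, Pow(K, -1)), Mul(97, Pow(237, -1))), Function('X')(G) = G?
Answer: Rational(164590610241, 20472031295) ≈ 8.0398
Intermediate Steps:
Function('T')(K, k) = Add(Rational(1756, 237), Mul(173, Pow(K, -1))) (Function('T')(K, k) = Add(7, Add(Mul(173, Pow(K, -1)), Mul(97, Pow(237, -1)))) = Add(7, Add(Mul(173, Pow(K, -1)), Mul(97, Rational(1, 237)))) = Add(7, Add(Mul(173, Pow(K, -1)), Rational(97, 237))) = Add(7, Add(Rational(97, 237), Mul(173, Pow(K, -1)))) = Add(Rational(1756, 237), Mul(173, Pow(K, -1))))
b = Rational(324088, 9) (b = Mul(Rational(-1, 9), Add(-219815, -104273)) = Mul(Rational(-1, 9), -324088) = Rational(324088, 9) ≈ 36010.)
Z = Rational(505345, 6004) (Z = Add(76, Add(Rational(1756, 237), Mul(173, Pow(228, -1)))) = Add(76, Add(Rational(1756, 237), Mul(173, Rational(1, 228)))) = Add(76, Add(Rational(1756, 237), Rational(173, 228))) = Add(76, Rational(49041, 6004)) = Rational(505345, 6004) ≈ 84.168)
Add(Mul(Function('H')(539), Pow(Z, -1)), Mul(337000, Pow(b, -1))) = Add(Mul(-111, Pow(Rational(505345, 6004), -1)), Mul(337000, Pow(Rational(324088, 9), -1))) = Add(Mul(-111, Rational(6004, 505345)), Mul(337000, Rational(9, 324088))) = Add(Rational(-666444, 505345), Rational(379125, 40511)) = Rational(164590610241, 20472031295)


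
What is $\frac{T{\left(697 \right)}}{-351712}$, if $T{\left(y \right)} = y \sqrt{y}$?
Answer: $- \frac{697 \sqrt{697}}{351712} \approx -0.052319$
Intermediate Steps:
$T{\left(y \right)} = y^{\frac{3}{2}}$
$\frac{T{\left(697 \right)}}{-351712} = \frac{697^{\frac{3}{2}}}{-351712} = 697 \sqrt{697} \left(- \frac{1}{351712}\right) = - \frac{697 \sqrt{697}}{351712}$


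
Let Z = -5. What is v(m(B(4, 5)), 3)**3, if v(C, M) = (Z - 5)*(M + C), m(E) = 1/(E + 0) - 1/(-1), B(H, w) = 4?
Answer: -614125/8 ≈ -76766.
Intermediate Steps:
m(E) = 1 + 1/E (m(E) = 1/E - 1*(-1) = 1/E + 1 = 1 + 1/E)
v(C, M) = -10*C - 10*M (v(C, M) = (-5 - 5)*(M + C) = -10*(C + M) = -10*C - 10*M)
v(m(B(4, 5)), 3)**3 = (-10*(1 + 4)/4 - 10*3)**3 = (-5*5/2 - 30)**3 = (-10*5/4 - 30)**3 = (-25/2 - 30)**3 = (-85/2)**3 = -614125/8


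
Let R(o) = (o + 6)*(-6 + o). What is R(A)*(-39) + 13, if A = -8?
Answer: -1079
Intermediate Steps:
R(o) = (-6 + o)*(6 + o) (R(o) = (6 + o)*(-6 + o) = (-6 + o)*(6 + o))
R(A)*(-39) + 13 = (-36 + (-8)²)*(-39) + 13 = (-36 + 64)*(-39) + 13 = 28*(-39) + 13 = -1092 + 13 = -1079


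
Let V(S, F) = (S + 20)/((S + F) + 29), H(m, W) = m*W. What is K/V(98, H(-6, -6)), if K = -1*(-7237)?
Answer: 1179631/118 ≈ 9996.9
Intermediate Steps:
H(m, W) = W*m
V(S, F) = (20 + S)/(29 + F + S) (V(S, F) = (20 + S)/((F + S) + 29) = (20 + S)/(29 + F + S))
K = 7237
K/V(98, H(-6, -6)) = 7237/(((20 + 98)/(29 - 6*(-6) + 98))) = 7237/((118/(29 + 36 + 98))) = 7237/((118/163)) = 7237/(((1/163)*118)) = 7237/(118/163) = 7237*(163/118) = 1179631/118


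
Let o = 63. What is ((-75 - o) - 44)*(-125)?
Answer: 22750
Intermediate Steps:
((-75 - o) - 44)*(-125) = ((-75 - 1*63) - 44)*(-125) = ((-75 - 63) - 44)*(-125) = (-138 - 44)*(-125) = -182*(-125) = 22750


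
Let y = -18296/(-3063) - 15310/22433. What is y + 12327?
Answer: 847379802871/68712279 ≈ 12332.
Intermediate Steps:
y = 363539638/68712279 (y = -18296*(-1/3063) - 15310*1/22433 = 18296/3063 - 15310/22433 = 363539638/68712279 ≈ 5.2907)
y + 12327 = 363539638/68712279 + 12327 = 847379802871/68712279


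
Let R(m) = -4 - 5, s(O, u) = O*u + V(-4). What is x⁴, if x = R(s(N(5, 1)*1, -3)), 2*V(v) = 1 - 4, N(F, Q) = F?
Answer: 6561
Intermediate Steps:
V(v) = -3/2 (V(v) = (1 - 4)/2 = (½)*(-3) = -3/2)
s(O, u) = -3/2 + O*u (s(O, u) = O*u - 3/2 = -3/2 + O*u)
R(m) = -9
x = -9
x⁴ = (-9)⁴ = 6561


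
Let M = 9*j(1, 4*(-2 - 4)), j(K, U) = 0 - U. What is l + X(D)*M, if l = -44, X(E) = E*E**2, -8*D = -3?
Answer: -2087/64 ≈ -32.609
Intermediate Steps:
D = 3/8 (D = -1/8*(-3) = 3/8 ≈ 0.37500)
j(K, U) = -U
X(E) = E**3
M = 216 (M = 9*(-4*(-2 - 4)) = 9*(-4*(-6)) = 9*(-1*(-24)) = 9*24 = 216)
l + X(D)*M = -44 + (3/8)**3*216 = -44 + (27/512)*216 = -44 + 729/64 = -2087/64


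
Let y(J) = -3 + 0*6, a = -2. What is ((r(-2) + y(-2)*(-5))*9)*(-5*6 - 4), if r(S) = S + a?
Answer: -3366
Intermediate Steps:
r(S) = -2 + S (r(S) = S - 2 = -2 + S)
y(J) = -3 (y(J) = -3 + 0 = -3)
((r(-2) + y(-2)*(-5))*9)*(-5*6 - 4) = (((-2 - 2) - 3*(-5))*9)*(-5*6 - 4) = ((-4 + 15)*9)*(-30 - 4) = (11*9)*(-34) = 99*(-34) = -3366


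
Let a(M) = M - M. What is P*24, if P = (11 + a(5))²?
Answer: 2904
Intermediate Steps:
a(M) = 0
P = 121 (P = (11 + 0)² = 11² = 121)
P*24 = 121*24 = 2904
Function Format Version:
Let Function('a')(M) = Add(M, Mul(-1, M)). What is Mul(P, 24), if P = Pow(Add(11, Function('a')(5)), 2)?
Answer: 2904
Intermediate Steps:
Function('a')(M) = 0
P = 121 (P = Pow(Add(11, 0), 2) = Pow(11, 2) = 121)
Mul(P, 24) = Mul(121, 24) = 2904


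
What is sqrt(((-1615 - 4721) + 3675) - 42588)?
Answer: I*sqrt(45249) ≈ 212.72*I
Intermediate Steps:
sqrt(((-1615 - 4721) + 3675) - 42588) = sqrt((-6336 + 3675) - 42588) = sqrt(-2661 - 42588) = sqrt(-45249) = I*sqrt(45249)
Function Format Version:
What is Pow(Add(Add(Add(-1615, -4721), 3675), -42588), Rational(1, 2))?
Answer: Mul(I, Pow(45249, Rational(1, 2))) ≈ Mul(212.72, I)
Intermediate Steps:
Pow(Add(Add(Add(-1615, -4721), 3675), -42588), Rational(1, 2)) = Pow(Add(Add(-6336, 3675), -42588), Rational(1, 2)) = Pow(Add(-2661, -42588), Rational(1, 2)) = Pow(-45249, Rational(1, 2)) = Mul(I, Pow(45249, Rational(1, 2)))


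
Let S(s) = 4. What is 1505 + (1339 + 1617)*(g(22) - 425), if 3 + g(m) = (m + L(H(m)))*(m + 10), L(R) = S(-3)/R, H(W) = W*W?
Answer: 98995273/121 ≈ 8.1814e+5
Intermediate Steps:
H(W) = W**2
L(R) = 4/R
g(m) = -3 + (10 + m)*(m + 4/m**2) (g(m) = -3 + (m + 4/(m**2))*(m + 10) = -3 + (m + 4/m**2)*(10 + m) = -3 + (10 + m)*(m + 4/m**2))
1505 + (1339 + 1617)*(g(22) - 425) = 1505 + (1339 + 1617)*((-3 + 22**2 + 4/22 + 10*22 + 40/22**2) - 425) = 1505 + 2956*((-3 + 484 + 4*(1/22) + 220 + 40*(1/484)) - 425) = 1505 + 2956*((-3 + 484 + 2/11 + 220 + 10/121) - 425) = 1505 + 2956*(84853/121 - 425) = 1505 + 2956*(33428/121) = 1505 + 98813168/121 = 98995273/121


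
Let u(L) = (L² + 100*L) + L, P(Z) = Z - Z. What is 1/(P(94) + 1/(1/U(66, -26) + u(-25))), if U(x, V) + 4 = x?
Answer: -117799/62 ≈ -1900.0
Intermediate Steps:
U(x, V) = -4 + x
P(Z) = 0
u(L) = L² + 101*L
1/(P(94) + 1/(1/U(66, -26) + u(-25))) = 1/(0 + 1/(1/(-4 + 66) - 25*(101 - 25))) = 1/(0 + 1/(1/62 - 25*76)) = 1/(0 + 1/(1/62 - 1900)) = 1/(0 + 1/(-117799/62)) = 1/(0 - 62/117799) = 1/(-62/117799) = -117799/62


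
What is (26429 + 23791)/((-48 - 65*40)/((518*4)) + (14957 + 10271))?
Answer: 1445220/725969 ≈ 1.9907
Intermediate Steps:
(26429 + 23791)/((-48 - 65*40)/((518*4)) + (14957 + 10271)) = 50220/((-48 - 2600)/2072 + 25228) = 50220/(-2648*1/2072 + 25228) = 50220/(-331/259 + 25228) = 50220/(6533721/259) = 50220*(259/6533721) = 1445220/725969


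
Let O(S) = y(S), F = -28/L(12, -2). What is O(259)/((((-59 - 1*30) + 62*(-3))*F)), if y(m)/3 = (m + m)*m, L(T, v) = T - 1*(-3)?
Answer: 86247/110 ≈ 784.06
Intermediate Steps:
L(T, v) = 3 + T (L(T, v) = T + 3 = 3 + T)
y(m) = 6*m² (y(m) = 3*((m + m)*m) = 3*((2*m)*m) = 3*(2*m²) = 6*m²)
F = -28/15 (F = -28/(3 + 12) = -28/15 ≈ -1.8667)
O(S) = 6*S²
O(259)/((((-59 - 1*30) + 62*(-3))*F)) = (6*259²)/((((-59 - 1*30) + 62*(-3))*(-28/15))) = (6*67081)/((((-59 - 30) - 186)*(-28/15))) = 402486/(((-89 - 186)*(-28/15))) = 402486/((-275*(-28/15))) = 402486/(1540/3) = 402486*(3/1540) = 86247/110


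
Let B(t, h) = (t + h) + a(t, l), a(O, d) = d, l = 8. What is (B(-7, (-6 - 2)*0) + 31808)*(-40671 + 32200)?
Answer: -269454039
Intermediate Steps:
B(t, h) = 8 + h + t (B(t, h) = (t + h) + 8 = (h + t) + 8 = 8 + h + t)
(B(-7, (-6 - 2)*0) + 31808)*(-40671 + 32200) = ((8 + (-6 - 2)*0 - 7) + 31808)*(-40671 + 32200) = ((8 - 8*0 - 7) + 31808)*(-8471) = ((8 + 0 - 7) + 31808)*(-8471) = (1 + 31808)*(-8471) = 31809*(-8471) = -269454039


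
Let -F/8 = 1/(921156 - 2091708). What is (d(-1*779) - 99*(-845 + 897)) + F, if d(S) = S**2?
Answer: 88039118068/146319 ≈ 6.0169e+5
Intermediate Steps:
F = 1/146319 (F = -8/(921156 - 2091708) = -8/(-1170552) = -8*(-1/1170552) = 1/146319 ≈ 6.8344e-6)
(d(-1*779) - 99*(-845 + 897)) + F = ((-1*779)**2 - 99*(-845 + 897)) + 1/146319 = ((-779)**2 - 99*52) + 1/146319 = (606841 - 5148) + 1/146319 = 601693 + 1/146319 = 88039118068/146319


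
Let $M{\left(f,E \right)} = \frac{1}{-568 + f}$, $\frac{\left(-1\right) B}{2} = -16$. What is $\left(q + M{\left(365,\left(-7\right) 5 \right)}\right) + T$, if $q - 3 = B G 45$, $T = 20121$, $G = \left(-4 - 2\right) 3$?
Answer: $- \frac{1176589}{203} \approx -5796.0$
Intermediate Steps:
$B = 32$ ($B = \left(-2\right) \left(-16\right) = 32$)
$G = -18$ ($G = \left(-6\right) 3 = -18$)
$q = -25917$ ($q = 3 + 32 \left(-18\right) 45 = 3 - 25920 = -25917$)
$\left(q + M{\left(365,\left(-7\right) 5 \right)}\right) + T = \left(-25917 + \frac{1}{-568 + 365}\right) + 20121 = \left(-25917 + \frac{1}{-203}\right) + 20121 = \left(-25917 - \frac{1}{203}\right) + 20121 = - \frac{5261152}{203} + 20121 = - \frac{1176589}{203}$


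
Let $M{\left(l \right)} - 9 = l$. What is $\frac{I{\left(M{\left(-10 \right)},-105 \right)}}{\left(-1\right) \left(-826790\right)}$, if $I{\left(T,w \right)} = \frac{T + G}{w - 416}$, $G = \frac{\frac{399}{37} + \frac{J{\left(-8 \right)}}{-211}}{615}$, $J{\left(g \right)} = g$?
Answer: $\frac{471682}{206819857065495} \approx 2.2806 \cdot 10^{-9}$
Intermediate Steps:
$M{\left(l \right)} = 9 + l$
$G = \frac{16897}{960261}$ ($G = \frac{\frac{399}{37} - \frac{8}{-211}}{615} = \left(399 \cdot \frac{1}{37} - - \frac{8}{211}\right) \frac{1}{615} = \left(\frac{399}{37} + \frac{8}{211}\right) \frac{1}{615} = \frac{84485}{7807} \cdot \frac{1}{615} = \frac{16897}{960261} \approx 0.017596$)
$I{\left(T,w \right)} = \frac{\frac{16897}{960261} + T}{-416 + w}$ ($I{\left(T,w \right)} = \frac{T + \frac{16897}{960261}}{w - 416} = \frac{\frac{16897}{960261} + T}{-416 + w}$)
$\frac{I{\left(M{\left(-10 \right)},-105 \right)}}{\left(-1\right) \left(-826790\right)} = \frac{\frac{1}{-416 - 105} \left(\frac{16897}{960261} + \left(9 - 10\right)\right)}{\left(-1\right) \left(-826790\right)} = \frac{\frac{1}{-521} \left(\frac{16897}{960261} - 1\right)}{826790} = \left(- \frac{1}{521}\right) \left(- \frac{943364}{960261}\right) \frac{1}{826790} = \frac{943364}{500295981} \cdot \frac{1}{826790} = \frac{471682}{206819857065495}$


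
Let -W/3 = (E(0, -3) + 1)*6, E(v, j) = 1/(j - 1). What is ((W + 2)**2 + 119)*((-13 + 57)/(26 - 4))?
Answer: 1005/2 ≈ 502.50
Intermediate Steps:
E(v, j) = 1/(-1 + j)
W = -27/2 (W = -3*(1/(-1 - 3) + 1)*6 = -3*(1/(-4) + 1)*6 = -3*(-1/4 + 1)*6 = -9*6/4 = -3*9/2 = -27/2 ≈ -13.500)
((W + 2)**2 + 119)*((-13 + 57)/(26 - 4)) = ((-27/2 + 2)**2 + 119)*((-13 + 57)/(26 - 4)) = ((-23/2)**2 + 119)*(44/22) = (529/4 + 119)*(44*(1/22)) = (1005/4)*2 = 1005/2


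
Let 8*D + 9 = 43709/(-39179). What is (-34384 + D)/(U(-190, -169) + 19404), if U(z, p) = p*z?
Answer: -673590138/1009133503 ≈ -0.66749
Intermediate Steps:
D = -49540/39179 (D = -9/8 + (43709/(-39179))/8 = -9/8 + (43709*(-1/39179))/8 = -9/8 + (⅛)*(-43709/39179) = -9/8 - 43709/313432 = -49540/39179 ≈ -1.2645)
(-34384 + D)/(U(-190, -169) + 19404) = (-34384 - 49540/39179)/(-169*(-190) + 19404) = -1347180276/(39179*(32110 + 19404)) = -1347180276/39179/51514 = -1347180276/39179*1/51514 = -673590138/1009133503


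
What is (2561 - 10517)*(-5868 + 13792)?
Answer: -63043344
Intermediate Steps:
(2561 - 10517)*(-5868 + 13792) = -7956*7924 = -63043344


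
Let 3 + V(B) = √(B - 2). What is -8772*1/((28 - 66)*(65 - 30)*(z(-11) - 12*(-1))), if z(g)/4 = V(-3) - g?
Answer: 8041/55860 - 731*I*√5/55860 ≈ 0.14395 - 0.029262*I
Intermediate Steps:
V(B) = -3 + √(-2 + B) (V(B) = -3 + √(B - 2) = -3 + √(-2 + B))
z(g) = -12 - 4*g + 4*I*√5 (z(g) = 4*((-3 + √(-2 - 3)) - g) = 4*((-3 + √(-5)) - g) = 4*((-3 + I*√5) - g) = 4*(-3 - g + I*√5) = -12 - 4*g + 4*I*√5)
-8772*1/((28 - 66)*(65 - 30)*(z(-11) - 12*(-1))) = -8772*1/((28 - 66)*(65 - 30)*((-12 - 4*(-11) + 4*I*√5) - 12*(-1))) = -8772*(-1/(1330*((-12 + 44 + 4*I*√5) + 12))) = -8772*(-1/(1330*((32 + 4*I*√5) + 12))) = -8772*(-1/(1330*(44 + 4*I*√5))) = -8772/(-58520 - 5320*I*√5)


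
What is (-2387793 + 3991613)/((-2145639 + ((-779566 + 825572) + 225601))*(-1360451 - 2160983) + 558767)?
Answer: 320764/1319856112131 ≈ 2.4303e-7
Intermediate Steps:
(-2387793 + 3991613)/((-2145639 + ((-779566 + 825572) + 225601))*(-1360451 - 2160983) + 558767) = 1603820/((-2145639 + (46006 + 225601))*(-3521434) + 558767) = 1603820/((-2145639 + 271607)*(-3521434) + 558767) = 1603820/(-1874032*(-3521434) + 558767) = 1603820/(6599280001888 + 558767) = 1603820/6599280560655 = 1603820*(1/6599280560655) = 320764/1319856112131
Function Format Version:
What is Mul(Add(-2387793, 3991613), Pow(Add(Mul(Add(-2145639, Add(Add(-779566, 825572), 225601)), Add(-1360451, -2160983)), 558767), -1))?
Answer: Rational(320764, 1319856112131) ≈ 2.4303e-7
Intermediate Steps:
Mul(Add(-2387793, 3991613), Pow(Add(Mul(Add(-2145639, Add(Add(-779566, 825572), 225601)), Add(-1360451, -2160983)), 558767), -1)) = Mul(1603820, Pow(Add(Mul(Add(-2145639, Add(46006, 225601)), -3521434), 558767), -1)) = Mul(1603820, Pow(Add(Mul(Add(-2145639, 271607), -3521434), 558767), -1)) = Mul(1603820, Pow(Add(Mul(-1874032, -3521434), 558767), -1)) = Mul(1603820, Pow(Add(6599280001888, 558767), -1)) = Mul(1603820, Pow(6599280560655, -1)) = Mul(1603820, Rational(1, 6599280560655)) = Rational(320764, 1319856112131)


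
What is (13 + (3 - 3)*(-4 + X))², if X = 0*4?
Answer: 169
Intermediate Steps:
X = 0
(13 + (3 - 3)*(-4 + X))² = (13 + (3 - 3)*(-4 + 0))² = (13 + 0*(-4))² = (13 + 0)² = 13² = 169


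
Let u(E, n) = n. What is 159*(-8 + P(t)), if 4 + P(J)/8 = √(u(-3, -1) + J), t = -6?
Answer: -6360 + 1272*I*√7 ≈ -6360.0 + 3365.4*I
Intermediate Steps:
P(J) = -32 + 8*√(-1 + J)
159*(-8 + P(t)) = 159*(-8 + (-32 + 8*√(-1 - 6))) = 159*(-8 + (-32 + 8*√(-7))) = 159*(-8 + (-32 + 8*(I*√7))) = 159*(-8 + (-32 + 8*I*√7)) = 159*(-40 + 8*I*√7) = -6360 + 1272*I*√7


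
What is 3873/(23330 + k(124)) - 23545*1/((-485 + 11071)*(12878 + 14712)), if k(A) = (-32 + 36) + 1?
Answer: 226125786889/1363080142580 ≈ 0.16589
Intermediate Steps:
k(A) = 5 (k(A) = 4 + 1 = 5)
3873/(23330 + k(124)) - 23545*1/((-485 + 11071)*(12878 + 14712)) = 3873/(23330 + 5) - 23545*1/((-485 + 11071)*(12878 + 14712)) = 3873/23335 - 23545/(10586*27590) = 3873*(1/23335) - 23545/292067740 = 3873/23335 - 23545*1/292067740 = 3873/23335 - 4709/58413548 = 226125786889/1363080142580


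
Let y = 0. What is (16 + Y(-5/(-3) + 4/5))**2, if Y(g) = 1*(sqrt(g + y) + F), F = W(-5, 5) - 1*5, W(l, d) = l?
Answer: (90 + sqrt(555))**2/225 ≈ 57.313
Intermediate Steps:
F = -10 (F = -5 - 1*5 = -5 - 5 = -10)
Y(g) = -10 + sqrt(g) (Y(g) = 1*(sqrt(g + 0) - 10) = 1*(sqrt(g) - 10) = 1*(-10 + sqrt(g)) = -10 + sqrt(g))
(16 + Y(-5/(-3) + 4/5))**2 = (16 + (-10 + sqrt(-5/(-3) + 4/5)))**2 = (16 + (-10 + sqrt(-5*(-1/3) + 4*(1/5))))**2 = (16 + (-10 + sqrt(5/3 + 4/5)))**2 = (16 + (-10 + sqrt(37/15)))**2 = (16 + (-10 + sqrt(555)/15))**2 = (6 + sqrt(555)/15)**2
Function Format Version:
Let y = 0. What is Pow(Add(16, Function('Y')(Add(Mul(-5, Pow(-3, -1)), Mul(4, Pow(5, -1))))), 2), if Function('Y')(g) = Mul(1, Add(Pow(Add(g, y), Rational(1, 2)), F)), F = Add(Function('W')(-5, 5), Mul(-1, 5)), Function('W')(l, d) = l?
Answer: Mul(Rational(1, 225), Pow(Add(90, Pow(555, Rational(1, 2))), 2)) ≈ 57.313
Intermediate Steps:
F = -10 (F = Add(-5, Mul(-1, 5)) = Add(-5, -5) = -10)
Function('Y')(g) = Add(-10, Pow(g, Rational(1, 2))) (Function('Y')(g) = Mul(1, Add(Pow(Add(g, 0), Rational(1, 2)), -10)) = Mul(1, Add(Pow(g, Rational(1, 2)), -10)) = Mul(1, Add(-10, Pow(g, Rational(1, 2)))) = Add(-10, Pow(g, Rational(1, 2))))
Pow(Add(16, Function('Y')(Add(Mul(-5, Pow(-3, -1)), Mul(4, Pow(5, -1))))), 2) = Pow(Add(16, Add(-10, Pow(Add(Mul(-5, Pow(-3, -1)), Mul(4, Pow(5, -1))), Rational(1, 2)))), 2) = Pow(Add(16, Add(-10, Pow(Add(Mul(-5, Rational(-1, 3)), Mul(4, Rational(1, 5))), Rational(1, 2)))), 2) = Pow(Add(16, Add(-10, Pow(Add(Rational(5, 3), Rational(4, 5)), Rational(1, 2)))), 2) = Pow(Add(16, Add(-10, Pow(Rational(37, 15), Rational(1, 2)))), 2) = Pow(Add(16, Add(-10, Mul(Rational(1, 15), Pow(555, Rational(1, 2))))), 2) = Pow(Add(6, Mul(Rational(1, 15), Pow(555, Rational(1, 2)))), 2)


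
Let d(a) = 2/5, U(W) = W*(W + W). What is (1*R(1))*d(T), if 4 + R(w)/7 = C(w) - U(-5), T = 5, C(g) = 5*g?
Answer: -686/5 ≈ -137.20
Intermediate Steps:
U(W) = 2*W² (U(W) = W*(2*W) = 2*W²)
d(a) = ⅖ (d(a) = 2*(⅕) = ⅖)
R(w) = -378 + 35*w (R(w) = -28 + 7*(5*w - 2*(-5)²) = -28 + 7*(5*w - 2*25) = -28 + 7*(5*w - 1*50) = -28 + 7*(5*w - 50) = -28 + 7*(-50 + 5*w) = -28 + (-350 + 35*w) = -378 + 35*w)
(1*R(1))*d(T) = (1*(-378 + 35*1))*(⅖) = (1*(-378 + 35))*(⅖) = (1*(-343))*(⅖) = -343*⅖ = -686/5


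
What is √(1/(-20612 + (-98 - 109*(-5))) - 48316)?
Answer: I*√19646601023265/20165 ≈ 219.81*I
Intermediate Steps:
√(1/(-20612 + (-98 - 109*(-5))) - 48316) = √(1/(-20612 + (-98 + 545)) - 48316) = √(1/(-20612 + 447) - 48316) = √(1/(-20165) - 48316) = √(-1/20165 - 48316) = √(-974292141/20165) = I*√19646601023265/20165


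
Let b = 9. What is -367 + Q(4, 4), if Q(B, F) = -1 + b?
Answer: -359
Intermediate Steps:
Q(B, F) = 8 (Q(B, F) = -1 + 9 = 8)
-367 + Q(4, 4) = -367 + 8 = -359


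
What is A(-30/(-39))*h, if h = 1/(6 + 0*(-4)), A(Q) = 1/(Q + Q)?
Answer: 13/120 ≈ 0.10833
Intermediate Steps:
A(Q) = 1/(2*Q)
h = ⅙ (h = 1/(6 + 0) = 1/6 = ⅙ ≈ 0.16667)
A(-30/(-39))*h = (1/(2*((-30/(-39)))))*(⅙) = (1/(2*((-30*(-1/39)))))*(⅙) = (1/(2*(10/13)))*(⅙) = ((½)*(13/10))*(⅙) = (13/20)*(⅙) = 13/120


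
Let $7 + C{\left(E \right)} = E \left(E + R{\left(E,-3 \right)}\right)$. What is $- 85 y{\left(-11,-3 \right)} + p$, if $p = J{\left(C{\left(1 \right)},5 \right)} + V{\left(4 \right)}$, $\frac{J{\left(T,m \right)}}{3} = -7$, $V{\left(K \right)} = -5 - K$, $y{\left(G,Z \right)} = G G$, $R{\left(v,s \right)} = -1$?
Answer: $-10315$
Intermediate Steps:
$y{\left(G,Z \right)} = G^{2}$
$C{\left(E \right)} = -7 + E \left(-1 + E\right)$ ($C{\left(E \right)} = -7 + E \left(E - 1\right) = -7 + E \left(-1 + E\right)$)
$J{\left(T,m \right)} = -21$ ($J{\left(T,m \right)} = 3 \left(-7\right) = -21$)
$p = -30$ ($p = -21 - 9 = -30$)
$- 85 y{\left(-11,-3 \right)} + p = - 85 \left(-11\right)^{2} - 30 = \left(-85\right) 121 - 30 = -10285 - 30 = -10315$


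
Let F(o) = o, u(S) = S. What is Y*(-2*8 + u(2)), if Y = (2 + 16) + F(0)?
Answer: -252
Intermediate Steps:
Y = 18 (Y = (2 + 16) + 0 = 18 + 0 = 18)
Y*(-2*8 + u(2)) = 18*(-2*8 + 2) = 18*(-16 + 2) = 18*(-14) = -252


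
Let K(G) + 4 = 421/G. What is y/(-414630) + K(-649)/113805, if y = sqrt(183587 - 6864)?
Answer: -3017/73859445 - sqrt(176723)/414630 ≈ -0.0010547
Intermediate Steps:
K(G) = -4 + 421/G
y = sqrt(176723) ≈ 420.38
y/(-414630) + K(-649)/113805 = sqrt(176723)/(-414630) + (-4 + 421/(-649))/113805 = sqrt(176723)*(-1/414630) + (-4 + 421*(-1/649))*(1/113805) = -sqrt(176723)/414630 + (-4 - 421/649)*(1/113805) = -sqrt(176723)/414630 - 3017/649*1/113805 = -sqrt(176723)/414630 - 3017/73859445 = -3017/73859445 - sqrt(176723)/414630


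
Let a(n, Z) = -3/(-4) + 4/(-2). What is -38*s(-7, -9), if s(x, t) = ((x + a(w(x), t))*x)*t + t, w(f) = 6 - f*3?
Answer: 40185/2 ≈ 20093.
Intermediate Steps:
w(f) = 6 - 3*f
a(n, Z) = -5/4 (a(n, Z) = -3*(-1/4) + 4*(-1/2) = 3/4 - 2 = -5/4)
s(x, t) = t + t*x*(-5/4 + x) (s(x, t) = ((x - 5/4)*x)*t + t = ((-5/4 + x)*x)*t + t = (x*(-5/4 + x))*t + t = t*x*(-5/4 + x) + t = t + t*x*(-5/4 + x))
-38*s(-7, -9) = -19*(-9)*(4 - 5*(-7) + 4*(-7)**2)/2 = -19*(-9)*(4 + 35 + 4*49)/2 = -19*(-9)*(4 + 35 + 196)/2 = -19*(-9)*235/2 = -38*(-2115/4) = 40185/2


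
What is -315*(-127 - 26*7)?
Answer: 97335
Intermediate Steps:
-315*(-127 - 26*7) = -315*(-127 - 182) = -315*(-309) = 97335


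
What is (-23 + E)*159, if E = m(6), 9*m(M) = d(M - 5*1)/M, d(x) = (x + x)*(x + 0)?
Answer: -32860/9 ≈ -3651.1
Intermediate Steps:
d(x) = 2*x² (d(x) = (2*x)*x = 2*x²)
m(M) = 2*(-5 + M)²/(9*M) (m(M) = ((2*(M - 5*1)²)/M)/9 = ((2*(M - 5)²)/M)/9 = ((2*(-5 + M)²)/M)/9 = (2*(-5 + M)²/M)/9 = 2*(-5 + M)²/(9*M))
E = 1/27 (E = (2/9)*(-5 + 6)²/6 = (2/9)*(⅙)*1² = (2/9)*(⅙)*1 = 1/27 ≈ 0.037037)
(-23 + E)*159 = (-23 + 1/27)*159 = -620/27*159 = -32860/9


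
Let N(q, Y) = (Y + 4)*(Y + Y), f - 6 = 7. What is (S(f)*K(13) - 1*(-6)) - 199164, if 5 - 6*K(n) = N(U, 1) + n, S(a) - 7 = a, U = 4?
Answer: -199218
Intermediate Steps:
f = 13 (f = 6 + 7 = 13)
S(a) = 7 + a
N(q, Y) = 2*Y*(4 + Y) (N(q, Y) = (4 + Y)*(2*Y) = 2*Y*(4 + Y))
K(n) = -5/6 - n/6 (K(n) = 5/6 - (2*1*(4 + 1) + n)/6 = 5/6 - (2*1*5 + n)/6 = 5/6 - (10 + n)/6 = 5/6 + (-5/3 - n/6) = -5/6 - n/6)
(S(f)*K(13) - 1*(-6)) - 199164 = ((7 + 13)*(-5/6 - 1/6*13) - 1*(-6)) - 199164 = (20*(-5/6 - 13/6) + 6) - 199164 = (20*(-3) + 6) - 199164 = (-60 + 6) - 199164 = -54 - 199164 = -199218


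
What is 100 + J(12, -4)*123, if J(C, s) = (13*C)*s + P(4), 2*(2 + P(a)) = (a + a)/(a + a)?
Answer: -153673/2 ≈ -76837.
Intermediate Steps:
P(a) = -3/2 (P(a) = -2 + ((a + a)/(a + a))/2 = -2 + ((2*a)/((2*a)))/2 = -2 + ((2*a)*(1/(2*a)))/2 = -2 + (1/2)*1 = -2 + 1/2 = -3/2)
J(C, s) = -3/2 + 13*C*s (J(C, s) = (13*C)*s - 3/2 = 13*C*s - 3/2 = -3/2 + 13*C*s)
100 + J(12, -4)*123 = 100 + (-3/2 + 13*12*(-4))*123 = 100 + (-3/2 - 624)*123 = 100 - 1251/2*123 = 100 - 153873/2 = -153673/2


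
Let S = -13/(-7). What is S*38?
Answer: 494/7 ≈ 70.571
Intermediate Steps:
S = 13/7 (S = -13*(-⅐) = 13/7 ≈ 1.8571)
S*38 = (13/7)*38 = 494/7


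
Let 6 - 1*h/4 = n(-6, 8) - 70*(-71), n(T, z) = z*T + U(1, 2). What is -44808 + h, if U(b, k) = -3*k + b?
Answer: -64452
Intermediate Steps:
U(b, k) = b - 3*k
n(T, z) = -5 + T*z (n(T, z) = z*T + (1 - 3*2) = T*z + (1 - 6) = T*z - 5 = -5 + T*z)
h = -19644 (h = 24 - 4*((-5 - 6*8) - 70*(-71)) = 24 - 4*((-5 - 48) + 4970) = 24 - 4*(-53 + 4970) = 24 - 4*4917 = 24 - 19668 = -19644)
-44808 + h = -44808 - 19644 = -64452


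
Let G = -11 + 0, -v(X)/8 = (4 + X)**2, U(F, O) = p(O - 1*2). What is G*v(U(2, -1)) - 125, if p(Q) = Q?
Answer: -37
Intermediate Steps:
U(F, O) = -2 + O (U(F, O) = O - 1*2 = O - 2 = -2 + O)
v(X) = -8*(4 + X)**2
G = -11
G*v(U(2, -1)) - 125 = -(-88)*(4 + (-2 - 1))**2 - 125 = -(-88)*(4 - 3)**2 - 125 = -(-88)*1**2 - 125 = -(-88) - 125 = -11*(-8) - 125 = 88 - 125 = -37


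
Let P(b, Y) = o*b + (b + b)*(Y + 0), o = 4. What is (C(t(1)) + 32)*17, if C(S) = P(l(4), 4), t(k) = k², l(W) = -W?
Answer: -272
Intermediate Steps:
P(b, Y) = 4*b + 2*Y*b (P(b, Y) = 4*b + (b + b)*(Y + 0) = 4*b + (2*b)*Y = 4*b + 2*Y*b)
C(S) = -48 (C(S) = 2*(-1*4)*(2 + 4) = 2*(-4)*6 = -48)
(C(t(1)) + 32)*17 = (-48 + 32)*17 = -16*17 = -272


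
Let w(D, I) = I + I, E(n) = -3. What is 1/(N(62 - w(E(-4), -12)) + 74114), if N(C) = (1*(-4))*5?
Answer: 1/74094 ≈ 1.3496e-5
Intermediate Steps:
w(D, I) = 2*I
N(C) = -20 (N(C) = -4*5 = -20)
1/(N(62 - w(E(-4), -12)) + 74114) = 1/(-20 + 74114) = 1/74094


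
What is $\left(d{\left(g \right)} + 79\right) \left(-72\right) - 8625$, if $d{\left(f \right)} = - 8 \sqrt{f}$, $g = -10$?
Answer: $-14313 + 576 i \sqrt{10} \approx -14313.0 + 1821.5 i$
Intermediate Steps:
$\left(d{\left(g \right)} + 79\right) \left(-72\right) - 8625 = \left(- 8 \sqrt{-10} + 79\right) \left(-72\right) - 8625 = \left(- 8 i \sqrt{10} + 79\right) \left(-72\right) - 8625 = \left(79 - 8 i \sqrt{10}\right) \left(-72\right) - 8625 = \left(-5688 + 576 i \sqrt{10}\right) - 8625 = -14313 + 576 i \sqrt{10}$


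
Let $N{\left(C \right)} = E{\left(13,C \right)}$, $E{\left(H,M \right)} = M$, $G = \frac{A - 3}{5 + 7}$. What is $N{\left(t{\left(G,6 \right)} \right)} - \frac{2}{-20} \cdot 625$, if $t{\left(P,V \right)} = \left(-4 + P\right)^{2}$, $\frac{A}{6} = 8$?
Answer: $\frac{1001}{16} \approx 62.563$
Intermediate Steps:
$A = 48$ ($A = 6 \cdot 8 = 48$)
$G = \frac{15}{4}$ ($G = \frac{48 - 3}{5 + 7} = \frac{45}{12} = 45 \cdot \frac{1}{12} = \frac{15}{4} \approx 3.75$)
$N{\left(C \right)} = C$
$N{\left(t{\left(G,6 \right)} \right)} - \frac{2}{-20} \cdot 625 = \left(-4 + \frac{15}{4}\right)^{2} - \frac{2}{-20} \cdot 625 = \left(- \frac{1}{4}\right)^{2} - 2 \left(- \frac{1}{20}\right) 625 = \frac{1}{16} - \left(- \frac{1}{10}\right) 625 = \frac{1}{16} - - \frac{125}{2} = \frac{1}{16} + \frac{125}{2} = \frac{1001}{16}$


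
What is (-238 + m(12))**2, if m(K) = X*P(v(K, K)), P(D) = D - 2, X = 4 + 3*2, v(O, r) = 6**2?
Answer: 10404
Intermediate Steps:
v(O, r) = 36
X = 10 (X = 4 + 6 = 10)
P(D) = -2 + D
m(K) = 340 (m(K) = 10*(-2 + 36) = 10*34 = 340)
(-238 + m(12))**2 = (-238 + 340)**2 = 102**2 = 10404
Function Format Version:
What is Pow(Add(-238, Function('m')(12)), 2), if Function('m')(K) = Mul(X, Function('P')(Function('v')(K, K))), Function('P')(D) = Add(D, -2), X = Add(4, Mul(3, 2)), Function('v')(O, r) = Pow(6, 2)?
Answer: 10404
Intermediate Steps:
Function('v')(O, r) = 36
X = 10 (X = Add(4, 6) = 10)
Function('P')(D) = Add(-2, D)
Function('m')(K) = 340 (Function('m')(K) = Mul(10, Add(-2, 36)) = Mul(10, 34) = 340)
Pow(Add(-238, Function('m')(12)), 2) = Pow(Add(-238, 340), 2) = Pow(102, 2) = 10404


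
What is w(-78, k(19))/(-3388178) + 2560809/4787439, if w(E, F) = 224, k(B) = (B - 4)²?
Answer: 1445900721611/2703449249357 ≈ 0.53484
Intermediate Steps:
k(B) = (-4 + B)²
w(-78, k(19))/(-3388178) + 2560809/4787439 = 224/(-3388178) + 2560809/4787439 = 224*(-1/3388178) + 2560809*(1/4787439) = -112/1694089 + 853603/1595813 = 1445900721611/2703449249357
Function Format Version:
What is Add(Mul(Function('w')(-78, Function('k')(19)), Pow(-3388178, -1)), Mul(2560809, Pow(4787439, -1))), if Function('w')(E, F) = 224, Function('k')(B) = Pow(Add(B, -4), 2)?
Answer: Rational(1445900721611, 2703449249357) ≈ 0.53484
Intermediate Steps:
Function('k')(B) = Pow(Add(-4, B), 2)
Add(Mul(Function('w')(-78, Function('k')(19)), Pow(-3388178, -1)), Mul(2560809, Pow(4787439, -1))) = Add(Mul(224, Pow(-3388178, -1)), Mul(2560809, Pow(4787439, -1))) = Add(Mul(224, Rational(-1, 3388178)), Mul(2560809, Rational(1, 4787439))) = Add(Rational(-112, 1694089), Rational(853603, 1595813)) = Rational(1445900721611, 2703449249357)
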